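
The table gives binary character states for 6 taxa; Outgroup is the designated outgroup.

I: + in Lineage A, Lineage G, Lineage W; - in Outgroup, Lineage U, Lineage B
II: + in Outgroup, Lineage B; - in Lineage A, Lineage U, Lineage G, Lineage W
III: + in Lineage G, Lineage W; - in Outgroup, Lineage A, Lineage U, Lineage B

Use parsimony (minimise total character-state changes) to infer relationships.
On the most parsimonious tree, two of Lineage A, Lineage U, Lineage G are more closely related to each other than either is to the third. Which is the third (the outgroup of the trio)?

Character polarity is set by the outgroup: the derived state is whichever differs from the outgroup's state, so for II the derived state is '-', and for the remaining characters it is '+'.
I: derived state '+' in Lineage A, Lineage G, and Lineage W only — synapomorphy for {Lineage A, Lineage G, Lineage W}.
Only Lineage A, Lineage G, Lineage U, and Lineage W show the derived state '-' for II, supporting them as a clade.
III: derived state '+' in Lineage G and Lineage W only — synapomorphy for {Lineage G, Lineage W}.
Most parsimonious ingroup topology: (((Lineage A,(Lineage G,Lineage W)),Lineage U),Lineage B).
Lineage A and Lineage G share a more recent common ancestor with each other than either does with Lineage U, so Lineage U is the least closely related of the three.

Lineage U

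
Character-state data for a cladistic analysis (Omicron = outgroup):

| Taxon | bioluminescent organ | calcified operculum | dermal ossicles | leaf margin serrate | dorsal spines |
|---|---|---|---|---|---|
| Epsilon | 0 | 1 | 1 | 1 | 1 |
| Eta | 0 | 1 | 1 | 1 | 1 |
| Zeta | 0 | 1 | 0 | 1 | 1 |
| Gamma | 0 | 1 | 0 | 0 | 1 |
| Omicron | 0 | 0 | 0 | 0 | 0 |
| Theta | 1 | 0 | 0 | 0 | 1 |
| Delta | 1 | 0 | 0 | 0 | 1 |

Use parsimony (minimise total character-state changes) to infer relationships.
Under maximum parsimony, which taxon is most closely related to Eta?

The outgroup has state '0' for every character, so '1' is the derived state throughout.
Only Delta and Theta show the derived state '1' for bioluminescent organ, supporting them as a clade.
calcified operculum: derived state '1' in Epsilon, Eta, Gamma, and Zeta only — synapomorphy for {Epsilon, Eta, Gamma, Zeta}.
dermal ossicles (derived state '1') is shared by Epsilon and Eta — a synapomorphy uniting that clade.
Only Epsilon, Eta, and Zeta show the derived state '1' for leaf margin serrate, supporting them as a clade.
dorsal spines (derived state '1') is shared by all ingroup taxa — unites the whole ingroup.
Most parsimonious ingroup topology: ((Theta,Delta),(((Epsilon,Eta),Zeta),Gamma)).
Eta and Epsilon form a cherry on this tree, so they are sister taxa.

Epsilon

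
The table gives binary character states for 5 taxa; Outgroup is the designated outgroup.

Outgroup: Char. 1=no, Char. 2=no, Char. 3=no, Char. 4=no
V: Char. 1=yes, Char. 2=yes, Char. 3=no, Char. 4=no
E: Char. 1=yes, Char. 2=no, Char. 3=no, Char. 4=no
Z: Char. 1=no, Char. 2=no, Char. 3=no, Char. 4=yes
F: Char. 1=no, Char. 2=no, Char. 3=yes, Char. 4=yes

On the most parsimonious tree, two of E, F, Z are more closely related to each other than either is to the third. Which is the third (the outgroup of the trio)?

E

The outgroup has state 'no' for every character, so 'yes' is the derived state throughout.
Char. 1 (derived state 'yes') is shared by E and V — a synapomorphy uniting that clade.
Char. 2: derived state 'yes' in V only — an autapomorphy, so it tells us nothing about relationships among taxa.
Char. 3 (derived state 'yes') is unique to F (autapomorphy; uninformative for grouping).
Char. 4: derived state 'yes' in F and Z only — synapomorphy for {F, Z}.
Most parsimonious ingroup topology: ((V,E),(Z,F)).
F and Z share a more recent common ancestor with each other than either does with E, so E is the least closely related of the three.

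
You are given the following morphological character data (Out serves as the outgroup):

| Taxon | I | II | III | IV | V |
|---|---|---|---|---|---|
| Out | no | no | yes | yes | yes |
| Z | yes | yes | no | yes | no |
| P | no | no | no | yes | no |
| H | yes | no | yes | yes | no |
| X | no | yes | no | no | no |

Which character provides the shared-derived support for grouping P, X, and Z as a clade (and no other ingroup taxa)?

Character polarity is set by the outgroup: the derived state is whichever differs from the outgroup's state, so for III, IV, V the derived state is 'no', and for the remaining characters it is 'yes'.
I (state 'yes') occurs in H and Z but conflicts with the nesting implied by the other characters — most parsimoniously interpreted as homoplasy.
Only X and Z show the derived state 'yes' for II, supporting them as a clade.
III: derived state 'no' in P, X, and Z only — synapomorphy for {P, X, Z}.
IV: derived state 'no' in X only — an autapomorphy, so it tells us nothing about relationships among taxa.
All ingroup taxa share the derived state 'no' for V; it defines the ingroup but does not resolve relationships within it.
Most parsimonious ingroup topology: (((Z,X),P),H).
The clade {P, X, Z} is supported by III: its derived state 'no' occurs in exactly those taxa and in no other taxon (including the outgroup).

III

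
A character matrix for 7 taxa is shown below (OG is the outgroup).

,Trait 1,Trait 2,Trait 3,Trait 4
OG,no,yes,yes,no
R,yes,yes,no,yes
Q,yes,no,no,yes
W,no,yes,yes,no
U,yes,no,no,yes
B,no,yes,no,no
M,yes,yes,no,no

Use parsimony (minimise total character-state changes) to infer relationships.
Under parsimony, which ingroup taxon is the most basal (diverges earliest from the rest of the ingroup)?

Character polarity is set by the outgroup: the derived state is whichever differs from the outgroup's state, so for Trait 2, Trait 3 the derived state is 'no', and for the remaining characters it is 'yes'.
Trait 1 (derived state 'yes') is shared by M, Q, R, and U — a synapomorphy uniting that clade.
Trait 2: derived state 'no' in Q and U only — synapomorphy for {Q, U}.
Trait 3: derived state 'no' in B, M, Q, R, and U only — synapomorphy for {B, M, Q, R, U}.
Trait 4: derived state 'yes' in Q, R, and U only — synapomorphy for {Q, R, U}.
Most parsimonious ingroup topology: (((((Q,U),R),M),B),W).
W is sister to the clade containing all other ingroup taxa, so it is the earliest-diverging (most basal) ingroup lineage.

W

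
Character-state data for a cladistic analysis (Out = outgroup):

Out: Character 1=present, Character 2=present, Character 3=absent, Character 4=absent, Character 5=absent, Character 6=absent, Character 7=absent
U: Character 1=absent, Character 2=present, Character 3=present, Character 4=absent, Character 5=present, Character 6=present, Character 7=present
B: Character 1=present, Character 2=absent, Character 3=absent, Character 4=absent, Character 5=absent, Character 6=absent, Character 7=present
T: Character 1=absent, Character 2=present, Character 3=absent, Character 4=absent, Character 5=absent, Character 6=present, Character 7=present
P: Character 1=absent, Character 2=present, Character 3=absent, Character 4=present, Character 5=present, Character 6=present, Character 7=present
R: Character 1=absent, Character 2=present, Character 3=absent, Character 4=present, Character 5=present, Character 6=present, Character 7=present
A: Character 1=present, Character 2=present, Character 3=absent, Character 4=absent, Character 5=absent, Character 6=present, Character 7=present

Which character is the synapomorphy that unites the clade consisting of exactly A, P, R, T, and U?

Character 6

Character polarity is set by the outgroup: the derived state is whichever differs from the outgroup's state, so for Character 1, Character 2 the derived state is 'absent', and for the remaining characters it is 'present'.
Character 1: derived state 'absent' in P, R, T, and U only — synapomorphy for {P, R, T, U}.
Character 2 (derived state 'absent') is unique to B (autapomorphy; uninformative for grouping).
Character 3: derived state 'present' in U only — an autapomorphy, so it tells us nothing about relationships among taxa.
Only P and R show the derived state 'present' for Character 4, supporting them as a clade.
Character 5: derived state 'present' in P, R, and U only — synapomorphy for {P, R, U}.
Only A, P, R, T, and U show the derived state 'present' for Character 6, supporting them as a clade.
All ingroup taxa share the derived state 'present' for Character 7; it defines the ingroup but does not resolve relationships within it.
Most parsimonious ingroup topology: ((((U,(P,R)),T),A),B).
The clade {A, P, R, T, U} is supported by Character 6: its derived state 'present' occurs in exactly those taxa and in no other taxon (including the outgroup).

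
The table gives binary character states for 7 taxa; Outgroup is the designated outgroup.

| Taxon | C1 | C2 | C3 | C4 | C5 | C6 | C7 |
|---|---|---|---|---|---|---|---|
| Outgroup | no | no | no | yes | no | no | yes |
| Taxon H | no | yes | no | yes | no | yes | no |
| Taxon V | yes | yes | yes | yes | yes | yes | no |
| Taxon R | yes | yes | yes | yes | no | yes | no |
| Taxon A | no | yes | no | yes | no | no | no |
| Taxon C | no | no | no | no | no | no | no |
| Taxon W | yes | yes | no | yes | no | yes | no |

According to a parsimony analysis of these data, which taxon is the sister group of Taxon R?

Character polarity is set by the outgroup: the derived state is whichever differs from the outgroup's state, so for C4, C7 the derived state is 'no', and for the remaining characters it is 'yes'.
Only Taxon R, Taxon V, and Taxon W show the derived state 'yes' for C1, supporting them as a clade.
C2: derived state 'yes' in Taxon A, Taxon H, Taxon R, Taxon V, and Taxon W only — synapomorphy for {Taxon A, Taxon H, Taxon R, Taxon V, Taxon W}.
Only Taxon R and Taxon V show the derived state 'yes' for C3, supporting them as a clade.
C4: derived state 'no' in Taxon C only — an autapomorphy, so it tells us nothing about relationships among taxa.
C5: derived state 'yes' in Taxon V only — an autapomorphy, so it tells us nothing about relationships among taxa.
C6 (derived state 'yes') is shared by Taxon H, Taxon R, Taxon V, and Taxon W — a synapomorphy uniting that clade.
All ingroup taxa share the derived state 'no' for C7; it defines the ingroup but does not resolve relationships within it.
Most parsimonious ingroup topology: (((Taxon H,((Taxon V,Taxon R),Taxon W)),Taxon A),Taxon C).
Taxon R and Taxon V form a cherry on this tree, so they are sister taxa.

Taxon V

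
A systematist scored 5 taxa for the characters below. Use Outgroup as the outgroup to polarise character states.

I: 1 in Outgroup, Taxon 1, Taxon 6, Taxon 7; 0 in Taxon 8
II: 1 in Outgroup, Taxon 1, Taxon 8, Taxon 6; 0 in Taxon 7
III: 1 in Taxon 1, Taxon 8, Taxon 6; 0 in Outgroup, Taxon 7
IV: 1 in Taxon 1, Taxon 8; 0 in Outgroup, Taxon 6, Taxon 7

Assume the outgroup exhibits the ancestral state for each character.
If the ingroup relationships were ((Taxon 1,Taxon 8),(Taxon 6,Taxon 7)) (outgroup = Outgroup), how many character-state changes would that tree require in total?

5

Map each character onto ((Taxon 1,Taxon 8),(Taxon 6,Taxon 7)) (rooted by Outgroup) and count the minimum state changes it requires (Fitch parsimony):
I: 1; II: 1; III: 2; IV: 1.
Total tree length = 5.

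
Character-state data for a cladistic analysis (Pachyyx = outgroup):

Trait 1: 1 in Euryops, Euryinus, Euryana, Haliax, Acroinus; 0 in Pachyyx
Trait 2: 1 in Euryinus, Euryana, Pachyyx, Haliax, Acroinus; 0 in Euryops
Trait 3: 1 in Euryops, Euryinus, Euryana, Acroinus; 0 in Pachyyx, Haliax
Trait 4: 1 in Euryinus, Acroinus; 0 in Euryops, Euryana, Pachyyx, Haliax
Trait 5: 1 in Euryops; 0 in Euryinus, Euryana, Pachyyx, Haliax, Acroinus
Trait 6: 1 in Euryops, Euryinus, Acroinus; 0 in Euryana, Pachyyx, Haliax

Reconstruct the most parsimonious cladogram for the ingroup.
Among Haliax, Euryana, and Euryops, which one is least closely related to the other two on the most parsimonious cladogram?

Haliax

Character polarity is set by the outgroup: the derived state is whichever differs from the outgroup's state, so for Trait 2 the derived state is '0', and for the remaining characters it is '1'.
All ingroup taxa share the derived state '1' for Trait 1; it defines the ingroup but does not resolve relationships within it.
Trait 2 (derived state '0') is unique to Euryops (autapomorphy; uninformative for grouping).
Trait 3: derived state '1' in Acroinus, Euryana, Euryinus, and Euryops only — synapomorphy for {Acroinus, Euryana, Euryinus, Euryops}.
Only Acroinus and Euryinus show the derived state '1' for Trait 4, supporting them as a clade.
Trait 5 (derived state '1') is unique to Euryops (autapomorphy; uninformative for grouping).
Only Acroinus, Euryinus, and Euryops show the derived state '1' for Trait 6, supporting them as a clade.
Most parsimonious ingroup topology: ((((Euryinus,Acroinus),Euryops),Euryana),Haliax).
Euryana and Euryops share a more recent common ancestor with each other than either does with Haliax, so Haliax is the least closely related of the three.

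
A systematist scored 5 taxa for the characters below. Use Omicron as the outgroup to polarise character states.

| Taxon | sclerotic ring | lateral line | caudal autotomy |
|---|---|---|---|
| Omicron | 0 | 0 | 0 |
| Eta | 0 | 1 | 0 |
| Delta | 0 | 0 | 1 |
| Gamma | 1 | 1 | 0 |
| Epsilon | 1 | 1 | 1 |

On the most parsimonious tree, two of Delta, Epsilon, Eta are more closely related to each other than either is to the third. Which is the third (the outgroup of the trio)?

The outgroup has state '0' for every character, so '1' is the derived state throughout.
sclerotic ring (derived state '1') is shared by Epsilon and Gamma — a synapomorphy uniting that clade.
Only Epsilon, Eta, and Gamma show the derived state '1' for lateral line, supporting them as a clade.
caudal autotomy groups Delta and Epsilon, which is incompatible with the clades supported by the remaining characters; treating it as convergent (homoplasy) costs fewer steps than any alternative tree.
Most parsimonious ingroup topology: ((Eta,(Gamma,Epsilon)),Delta).
Epsilon and Eta share a more recent common ancestor with each other than either does with Delta, so Delta is the least closely related of the three.

Delta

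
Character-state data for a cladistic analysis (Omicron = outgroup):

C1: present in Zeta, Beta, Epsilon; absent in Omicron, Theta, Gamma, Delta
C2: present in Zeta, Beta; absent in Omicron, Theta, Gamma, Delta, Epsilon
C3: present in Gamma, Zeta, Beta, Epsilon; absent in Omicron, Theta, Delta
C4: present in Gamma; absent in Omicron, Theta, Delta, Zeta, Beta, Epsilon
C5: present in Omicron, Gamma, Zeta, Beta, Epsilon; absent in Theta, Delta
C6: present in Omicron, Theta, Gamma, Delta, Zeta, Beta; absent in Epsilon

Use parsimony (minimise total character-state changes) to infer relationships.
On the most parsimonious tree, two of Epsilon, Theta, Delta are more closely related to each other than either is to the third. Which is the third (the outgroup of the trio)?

Epsilon

Character polarity is set by the outgroup: the derived state is whichever differs from the outgroup's state, so for C5, C6 the derived state is 'absent', and for the remaining characters it is 'present'.
C1 (derived state 'present') is shared by Beta, Epsilon, and Zeta — a synapomorphy uniting that clade.
C2 (derived state 'present') is shared by Beta and Zeta — a synapomorphy uniting that clade.
C3 (derived state 'present') is shared by Beta, Epsilon, Gamma, and Zeta — a synapomorphy uniting that clade.
C4: derived state 'present' in Gamma only — an autapomorphy, so it tells us nothing about relationships among taxa.
C5 (derived state 'absent') is shared by Delta and Theta — a synapomorphy uniting that clade.
C6 (derived state 'absent') is unique to Epsilon (autapomorphy; uninformative for grouping).
Most parsimonious ingroup topology: ((Theta,Delta),(Gamma,((Zeta,Beta),Epsilon))).
Delta and Theta share a more recent common ancestor with each other than either does with Epsilon, so Epsilon is the least closely related of the three.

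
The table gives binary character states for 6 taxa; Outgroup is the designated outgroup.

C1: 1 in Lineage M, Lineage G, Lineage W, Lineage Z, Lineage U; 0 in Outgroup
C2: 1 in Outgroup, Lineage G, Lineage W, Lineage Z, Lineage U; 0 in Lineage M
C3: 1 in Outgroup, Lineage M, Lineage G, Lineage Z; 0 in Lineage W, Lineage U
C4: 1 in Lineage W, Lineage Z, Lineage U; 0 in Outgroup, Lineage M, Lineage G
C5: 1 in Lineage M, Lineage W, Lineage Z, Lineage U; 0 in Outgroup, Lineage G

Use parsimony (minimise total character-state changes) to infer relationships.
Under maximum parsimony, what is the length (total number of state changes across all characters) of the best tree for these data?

Character polarity is set by the outgroup: the derived state is whichever differs from the outgroup's state, so for C2, C3 the derived state is '0', and for the remaining characters it is '1'.
All ingroup taxa share the derived state '1' for C1; it defines the ingroup but does not resolve relationships within it.
C2: derived state '0' in Lineage M only — an autapomorphy, so it tells us nothing about relationships among taxa.
C3 (derived state '0') is shared by Lineage U and Lineage W — a synapomorphy uniting that clade.
C4: derived state '1' in Lineage U, Lineage W, and Lineage Z only — synapomorphy for {Lineage U, Lineage W, Lineage Z}.
C5 (derived state '1') is shared by Lineage M, Lineage U, Lineage W, and Lineage Z — a synapomorphy uniting that clade.
Most parsimonious ingroup topology: ((Lineage M,((Lineage W,Lineage U),Lineage Z)),Lineage G).
Changes per character on this tree: C1: 1; C2: 1; C3: 1; C4: 1; C5: 1.
Total = 5.

5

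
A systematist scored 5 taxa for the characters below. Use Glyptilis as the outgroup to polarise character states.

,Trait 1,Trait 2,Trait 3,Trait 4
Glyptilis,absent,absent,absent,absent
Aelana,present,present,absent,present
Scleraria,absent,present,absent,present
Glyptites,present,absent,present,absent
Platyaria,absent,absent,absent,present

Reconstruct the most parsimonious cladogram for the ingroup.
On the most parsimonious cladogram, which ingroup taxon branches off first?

The outgroup has state 'absent' for every character, so 'present' is the derived state throughout.
Trait 1 (state 'present') occurs in Aelana and Glyptites but conflicts with the nesting implied by the other characters — most parsimoniously interpreted as homoplasy.
Trait 2 (derived state 'present') is shared by Aelana and Scleraria — a synapomorphy uniting that clade.
Trait 3: derived state 'present' in Glyptites only — an autapomorphy, so it tells us nothing about relationships among taxa.
Trait 4: derived state 'present' in Aelana, Platyaria, and Scleraria only — synapomorphy for {Aelana, Platyaria, Scleraria}.
Most parsimonious ingroup topology: (((Scleraria,Aelana),Platyaria),Glyptites).
Glyptites is sister to the clade containing all other ingroup taxa, so it is the earliest-diverging (most basal) ingroup lineage.

Glyptites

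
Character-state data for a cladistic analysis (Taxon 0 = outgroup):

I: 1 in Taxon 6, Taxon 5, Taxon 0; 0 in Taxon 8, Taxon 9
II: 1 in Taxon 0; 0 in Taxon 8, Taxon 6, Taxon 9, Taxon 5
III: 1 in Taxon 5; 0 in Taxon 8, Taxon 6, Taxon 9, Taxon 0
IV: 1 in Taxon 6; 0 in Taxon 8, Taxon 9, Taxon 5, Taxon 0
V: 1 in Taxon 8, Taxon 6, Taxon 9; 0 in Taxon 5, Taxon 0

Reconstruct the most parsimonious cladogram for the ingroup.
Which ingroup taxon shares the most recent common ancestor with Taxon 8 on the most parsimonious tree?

Character polarity is set by the outgroup: the derived state is whichever differs from the outgroup's state, so for I, II the derived state is '0', and for the remaining characters it is '1'.
I: derived state '0' in Taxon 8 and Taxon 9 only — synapomorphy for {Taxon 8, Taxon 9}.
II (derived state '0') is shared by all ingroup taxa — unites the whole ingroup.
III (derived state '1') is unique to Taxon 5 (autapomorphy; uninformative for grouping).
IV (derived state '1') is unique to Taxon 6 (autapomorphy; uninformative for grouping).
V (derived state '1') is shared by Taxon 6, Taxon 8, and Taxon 9 — a synapomorphy uniting that clade.
Most parsimonious ingroup topology: (((Taxon 9,Taxon 8),Taxon 6),Taxon 5).
Taxon 8 and Taxon 9 form a cherry on this tree, so they are sister taxa.

Taxon 9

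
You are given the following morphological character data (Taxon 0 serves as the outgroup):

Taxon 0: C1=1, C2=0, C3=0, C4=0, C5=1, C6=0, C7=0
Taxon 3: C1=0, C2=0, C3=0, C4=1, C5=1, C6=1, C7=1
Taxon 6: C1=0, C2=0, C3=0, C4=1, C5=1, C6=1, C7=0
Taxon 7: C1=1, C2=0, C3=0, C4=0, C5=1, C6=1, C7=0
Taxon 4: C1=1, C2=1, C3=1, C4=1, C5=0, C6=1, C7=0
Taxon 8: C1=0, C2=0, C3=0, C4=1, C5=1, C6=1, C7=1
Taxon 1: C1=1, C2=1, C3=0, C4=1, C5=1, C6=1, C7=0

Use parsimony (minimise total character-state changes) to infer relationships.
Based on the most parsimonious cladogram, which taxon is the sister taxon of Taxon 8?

Character polarity is set by the outgroup: the derived state is whichever differs from the outgroup's state, so for C1, C5 the derived state is '0', and for the remaining characters it is '1'.
C1 (derived state '0') is shared by Taxon 3, Taxon 6, and Taxon 8 — a synapomorphy uniting that clade.
C2 (derived state '1') is shared by Taxon 1 and Taxon 4 — a synapomorphy uniting that clade.
C3: derived state '1' in Taxon 4 only — an autapomorphy, so it tells us nothing about relationships among taxa.
C4 (derived state '1') is shared by Taxon 1, Taxon 3, Taxon 4, Taxon 6, and Taxon 8 — a synapomorphy uniting that clade.
C5 (derived state '0') is unique to Taxon 4 (autapomorphy; uninformative for grouping).
C6 (derived state '1') is shared by all ingroup taxa — unites the whole ingroup.
Only Taxon 3 and Taxon 8 show the derived state '1' for C7, supporting them as a clade.
Most parsimonious ingroup topology: ((((Taxon 3,Taxon 8),Taxon 6),(Taxon 4,Taxon 1)),Taxon 7).
Taxon 8 and Taxon 3 form a cherry on this tree, so they are sister taxa.

Taxon 3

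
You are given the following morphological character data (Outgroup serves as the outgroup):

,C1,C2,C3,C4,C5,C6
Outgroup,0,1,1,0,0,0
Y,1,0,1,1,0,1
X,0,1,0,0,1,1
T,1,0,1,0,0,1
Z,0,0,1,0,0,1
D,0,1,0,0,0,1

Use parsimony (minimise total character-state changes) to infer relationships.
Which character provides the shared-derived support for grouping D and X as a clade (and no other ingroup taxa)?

C3

Character polarity is set by the outgroup: the derived state is whichever differs from the outgroup's state, so for C2, C3 the derived state is '0', and for the remaining characters it is '1'.
C1: derived state '1' in T and Y only — synapomorphy for {T, Y}.
Only T, Y, and Z show the derived state '0' for C2, supporting them as a clade.
Only D and X show the derived state '0' for C3, supporting them as a clade.
C4 (derived state '1') is unique to Y (autapomorphy; uninformative for grouping).
C5 (derived state '1') is unique to X (autapomorphy; uninformative for grouping).
All ingroup taxa share the derived state '1' for C6; it defines the ingroup but does not resolve relationships within it.
Most parsimonious ingroup topology: (((Y,T),Z),(X,D)).
The clade {D, X} is supported by C3: its derived state '0' occurs in exactly those taxa and in no other taxon (including the outgroup).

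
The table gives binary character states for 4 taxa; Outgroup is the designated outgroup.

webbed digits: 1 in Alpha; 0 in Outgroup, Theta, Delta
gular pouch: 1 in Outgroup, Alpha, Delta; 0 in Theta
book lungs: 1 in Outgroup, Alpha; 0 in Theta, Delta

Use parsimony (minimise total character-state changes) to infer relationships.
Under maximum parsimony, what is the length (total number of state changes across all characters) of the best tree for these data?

3

Character polarity is set by the outgroup: the derived state is whichever differs from the outgroup's state, so for gular pouch, book lungs the derived state is '0', and for the remaining characters it is '1'.
webbed digits (derived state '1') is unique to Alpha (autapomorphy; uninformative for grouping).
gular pouch: derived state '0' in Theta only — an autapomorphy, so it tells us nothing about relationships among taxa.
book lungs (derived state '0') is shared by Delta and Theta — a synapomorphy uniting that clade.
Most parsimonious ingroup topology: ((Theta,Delta),Alpha).
Changes per character on this tree: webbed digits: 1; gular pouch: 1; book lungs: 1.
Total = 3.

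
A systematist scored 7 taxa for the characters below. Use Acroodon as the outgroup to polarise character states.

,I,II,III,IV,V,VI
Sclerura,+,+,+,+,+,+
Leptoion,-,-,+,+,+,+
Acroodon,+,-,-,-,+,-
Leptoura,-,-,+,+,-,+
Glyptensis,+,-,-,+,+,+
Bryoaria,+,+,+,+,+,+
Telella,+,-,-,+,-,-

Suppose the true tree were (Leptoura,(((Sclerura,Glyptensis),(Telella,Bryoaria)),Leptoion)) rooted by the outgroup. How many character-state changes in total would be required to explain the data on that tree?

Map each character onto (Leptoura,(((Sclerura,Glyptensis),(Telella,Bryoaria)),Leptoion)) (rooted by Acroodon) and count the minimum state changes it requires (Fitch parsimony):
I: 2; II: 2; III: 3; IV: 1; V: 2; VI: 2.
Total tree length = 12.

12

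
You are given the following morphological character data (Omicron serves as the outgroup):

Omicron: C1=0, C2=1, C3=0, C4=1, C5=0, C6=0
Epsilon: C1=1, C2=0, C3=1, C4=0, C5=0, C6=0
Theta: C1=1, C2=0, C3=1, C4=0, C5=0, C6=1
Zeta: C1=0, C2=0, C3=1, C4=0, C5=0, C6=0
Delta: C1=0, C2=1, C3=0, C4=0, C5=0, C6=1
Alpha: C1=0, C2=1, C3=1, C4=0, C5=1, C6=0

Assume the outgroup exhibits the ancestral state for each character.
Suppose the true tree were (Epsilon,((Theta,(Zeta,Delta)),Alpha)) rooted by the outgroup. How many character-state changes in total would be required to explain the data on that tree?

11

Map each character onto (Epsilon,((Theta,(Zeta,Delta)),Alpha)) (rooted by Omicron) and count the minimum state changes it requires (Fitch parsimony):
C1: 2; C2: 3; C3: 2; C4: 1; C5: 1; C6: 2.
Total tree length = 11.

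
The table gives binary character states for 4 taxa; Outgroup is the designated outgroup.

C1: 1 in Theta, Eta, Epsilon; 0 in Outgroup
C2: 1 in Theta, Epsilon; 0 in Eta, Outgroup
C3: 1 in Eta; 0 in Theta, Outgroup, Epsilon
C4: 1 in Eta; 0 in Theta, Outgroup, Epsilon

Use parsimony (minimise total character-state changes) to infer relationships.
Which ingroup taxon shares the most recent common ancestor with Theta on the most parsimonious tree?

Epsilon

The outgroup has state '0' for every character, so '1' is the derived state throughout.
All ingroup taxa share the derived state '1' for C1; it defines the ingroup but does not resolve relationships within it.
C2 (derived state '1') is shared by Epsilon and Theta — a synapomorphy uniting that clade.
C3 (derived state '1') is unique to Eta (autapomorphy; uninformative for grouping).
C4: derived state '1' in Eta only — an autapomorphy, so it tells us nothing about relationships among taxa.
Most parsimonious ingroup topology: ((Theta,Epsilon),Eta).
Theta and Epsilon form a cherry on this tree, so they are sister taxa.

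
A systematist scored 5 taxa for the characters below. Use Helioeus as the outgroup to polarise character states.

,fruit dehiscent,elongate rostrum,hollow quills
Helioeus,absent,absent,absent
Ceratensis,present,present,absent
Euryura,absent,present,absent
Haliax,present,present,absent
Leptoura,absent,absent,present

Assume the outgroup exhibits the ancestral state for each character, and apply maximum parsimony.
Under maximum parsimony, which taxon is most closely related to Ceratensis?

Haliax

The outgroup has state 'absent' for every character, so 'present' is the derived state throughout.
fruit dehiscent (derived state 'present') is shared by Ceratensis and Haliax — a synapomorphy uniting that clade.
elongate rostrum: derived state 'present' in Ceratensis, Euryura, and Haliax only — synapomorphy for {Ceratensis, Euryura, Haliax}.
hollow quills: derived state 'present' in Leptoura only — an autapomorphy, so it tells us nothing about relationships among taxa.
Most parsimonious ingroup topology: (((Ceratensis,Haliax),Euryura),Leptoura).
Ceratensis and Haliax form a cherry on this tree, so they are sister taxa.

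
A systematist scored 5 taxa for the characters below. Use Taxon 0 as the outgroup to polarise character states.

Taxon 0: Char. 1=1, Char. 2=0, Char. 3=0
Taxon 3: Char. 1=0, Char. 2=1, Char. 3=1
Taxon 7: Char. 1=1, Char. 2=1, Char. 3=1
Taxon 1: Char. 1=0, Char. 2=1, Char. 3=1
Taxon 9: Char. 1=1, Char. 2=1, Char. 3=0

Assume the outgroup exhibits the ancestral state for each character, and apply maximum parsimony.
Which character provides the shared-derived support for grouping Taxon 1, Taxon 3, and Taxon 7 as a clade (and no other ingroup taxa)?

Char. 3

Character polarity is set by the outgroup: the derived state is whichever differs from the outgroup's state, so for Char. 1 the derived state is '0', and for the remaining characters it is '1'.
Char. 1 (derived state '0') is shared by Taxon 1 and Taxon 3 — a synapomorphy uniting that clade.
Char. 2 (derived state '1') is shared by all ingroup taxa — unites the whole ingroup.
Char. 3: derived state '1' in Taxon 1, Taxon 3, and Taxon 7 only — synapomorphy for {Taxon 1, Taxon 3, Taxon 7}.
Most parsimonious ingroup topology: (((Taxon 3,Taxon 1),Taxon 7),Taxon 9).
The clade {Taxon 1, Taxon 3, Taxon 7} is supported by Char. 3: its derived state '1' occurs in exactly those taxa and in no other taxon (including the outgroup).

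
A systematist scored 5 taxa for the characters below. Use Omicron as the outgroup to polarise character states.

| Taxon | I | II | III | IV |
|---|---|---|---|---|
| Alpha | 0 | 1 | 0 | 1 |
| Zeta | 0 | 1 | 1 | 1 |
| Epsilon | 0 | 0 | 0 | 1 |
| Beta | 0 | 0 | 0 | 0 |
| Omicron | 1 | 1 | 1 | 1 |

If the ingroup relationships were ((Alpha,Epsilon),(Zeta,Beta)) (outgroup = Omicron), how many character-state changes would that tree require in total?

6

Map each character onto ((Alpha,Epsilon),(Zeta,Beta)) (rooted by Omicron) and count the minimum state changes it requires (Fitch parsimony):
I: 1; II: 2; III: 2; IV: 1.
Total tree length = 6.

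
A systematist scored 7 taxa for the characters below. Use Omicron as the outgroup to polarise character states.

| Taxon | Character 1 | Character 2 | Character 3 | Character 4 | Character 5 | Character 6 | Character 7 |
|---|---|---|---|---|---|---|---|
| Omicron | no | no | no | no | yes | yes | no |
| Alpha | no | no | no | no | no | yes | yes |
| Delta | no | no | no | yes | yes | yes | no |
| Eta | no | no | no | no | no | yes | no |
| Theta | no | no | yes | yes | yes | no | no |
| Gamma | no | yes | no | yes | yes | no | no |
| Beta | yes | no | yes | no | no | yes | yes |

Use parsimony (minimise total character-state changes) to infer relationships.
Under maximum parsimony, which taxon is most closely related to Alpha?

Beta

Character polarity is set by the outgroup: the derived state is whichever differs from the outgroup's state, so for Character 5, Character 6 the derived state is 'no', and for the remaining characters it is 'yes'.
Character 1: derived state 'yes' in Beta only — an autapomorphy, so it tells us nothing about relationships among taxa.
Character 2 (derived state 'yes') is unique to Gamma (autapomorphy; uninformative for grouping).
Character 3 groups Beta and Theta, which is incompatible with the clades supported by the remaining characters; treating it as convergent (homoplasy) costs fewer steps than any alternative tree.
Character 4: derived state 'yes' in Delta, Gamma, and Theta only — synapomorphy for {Delta, Gamma, Theta}.
Character 5: derived state 'no' in Alpha, Beta, and Eta only — synapomorphy for {Alpha, Beta, Eta}.
Character 6 (derived state 'no') is shared by Gamma and Theta — a synapomorphy uniting that clade.
Character 7 (derived state 'yes') is shared by Alpha and Beta — a synapomorphy uniting that clade.
Most parsimonious ingroup topology: (((Alpha,Beta),Eta),(Delta,(Theta,Gamma))).
Alpha and Beta form a cherry on this tree, so they are sister taxa.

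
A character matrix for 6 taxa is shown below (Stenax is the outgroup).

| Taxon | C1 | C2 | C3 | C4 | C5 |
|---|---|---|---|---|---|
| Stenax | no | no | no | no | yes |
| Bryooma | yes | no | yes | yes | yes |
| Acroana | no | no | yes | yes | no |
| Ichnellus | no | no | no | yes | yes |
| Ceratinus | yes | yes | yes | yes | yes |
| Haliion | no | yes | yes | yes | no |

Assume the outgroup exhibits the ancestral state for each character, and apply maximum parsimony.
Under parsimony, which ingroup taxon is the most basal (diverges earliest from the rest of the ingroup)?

Ichnellus

Character polarity is set by the outgroup: the derived state is whichever differs from the outgroup's state, so for C5 the derived state is 'no', and for the remaining characters it is 'yes'.
C1: derived state 'yes' in Bryooma and Ceratinus only — synapomorphy for {Bryooma, Ceratinus}.
C2 (state 'yes') occurs in Ceratinus and Haliion but conflicts with the nesting implied by the other characters — most parsimoniously interpreted as homoplasy.
C3 (derived state 'yes') is shared by Acroana, Bryooma, Ceratinus, and Haliion — a synapomorphy uniting that clade.
C4 (derived state 'yes') is shared by all ingroup taxa — unites the whole ingroup.
Only Acroana and Haliion show the derived state 'no' for C5, supporting them as a clade.
Most parsimonious ingroup topology: (((Bryooma,Ceratinus),(Acroana,Haliion)),Ichnellus).
Ichnellus is sister to the clade containing all other ingroup taxa, so it is the earliest-diverging (most basal) ingroup lineage.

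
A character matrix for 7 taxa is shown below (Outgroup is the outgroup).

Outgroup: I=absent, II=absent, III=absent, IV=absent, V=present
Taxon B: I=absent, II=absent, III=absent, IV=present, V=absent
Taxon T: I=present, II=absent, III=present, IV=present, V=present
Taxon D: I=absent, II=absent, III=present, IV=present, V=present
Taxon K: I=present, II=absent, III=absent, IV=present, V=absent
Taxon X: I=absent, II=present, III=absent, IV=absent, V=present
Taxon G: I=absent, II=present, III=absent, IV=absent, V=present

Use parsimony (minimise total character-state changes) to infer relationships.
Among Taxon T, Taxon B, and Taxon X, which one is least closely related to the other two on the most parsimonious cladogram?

Taxon X

Character polarity is set by the outgroup: the derived state is whichever differs from the outgroup's state, so for V the derived state is 'absent', and for the remaining characters it is 'present'.
I groups Taxon K and Taxon T, which is incompatible with the clades supported by the remaining characters; treating it as convergent (homoplasy) costs fewer steps than any alternative tree.
II (derived state 'present') is shared by Taxon G and Taxon X — a synapomorphy uniting that clade.
Only Taxon D and Taxon T show the derived state 'present' for III, supporting them as a clade.
IV (derived state 'present') is shared by Taxon B, Taxon D, Taxon K, and Taxon T — a synapomorphy uniting that clade.
V (derived state 'absent') is shared by Taxon B and Taxon K — a synapomorphy uniting that clade.
Most parsimonious ingroup topology: (((Taxon T,Taxon D),(Taxon B,Taxon K)),(Taxon G,Taxon X)).
Taxon B and Taxon T share a more recent common ancestor with each other than either does with Taxon X, so Taxon X is the least closely related of the three.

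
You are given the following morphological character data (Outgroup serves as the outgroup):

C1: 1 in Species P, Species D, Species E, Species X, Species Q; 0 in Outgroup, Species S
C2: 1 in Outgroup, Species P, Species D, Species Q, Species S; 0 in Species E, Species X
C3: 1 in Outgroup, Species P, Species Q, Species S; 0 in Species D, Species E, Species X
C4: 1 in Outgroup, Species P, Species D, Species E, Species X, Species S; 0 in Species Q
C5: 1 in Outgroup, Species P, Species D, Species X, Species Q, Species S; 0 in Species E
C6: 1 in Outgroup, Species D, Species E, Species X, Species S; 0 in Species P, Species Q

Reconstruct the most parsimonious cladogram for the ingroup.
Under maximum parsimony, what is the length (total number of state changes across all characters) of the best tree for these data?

Character polarity is set by the outgroup: the derived state is whichever differs from the outgroup's state, so for C2, C3, C4, C5, C6 the derived state is '0', and for the remaining characters it is '1'.
Only Species D, Species E, Species P, Species Q, and Species X show the derived state '1' for C1, supporting them as a clade.
C2: derived state '0' in Species E and Species X only — synapomorphy for {Species E, Species X}.
Only Species D, Species E, and Species X show the derived state '0' for C3, supporting them as a clade.
C4: derived state '0' in Species Q only — an autapomorphy, so it tells us nothing about relationships among taxa.
C5 (derived state '0') is unique to Species E (autapomorphy; uninformative for grouping).
Only Species P and Species Q show the derived state '0' for C6, supporting them as a clade.
Most parsimonious ingroup topology: (((Species P,Species Q),(Species D,(Species E,Species X))),Species S).
Changes per character on this tree: C1: 1; C2: 1; C3: 1; C4: 1; C5: 1; C6: 1.
Total = 6.

6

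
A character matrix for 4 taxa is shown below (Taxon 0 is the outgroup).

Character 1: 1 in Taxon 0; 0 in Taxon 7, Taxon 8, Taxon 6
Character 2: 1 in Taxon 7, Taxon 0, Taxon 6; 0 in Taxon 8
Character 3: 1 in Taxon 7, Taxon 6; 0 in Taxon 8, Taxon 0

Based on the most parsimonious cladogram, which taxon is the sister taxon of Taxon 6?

Character polarity is set by the outgroup: the derived state is whichever differs from the outgroup's state, so for Character 1, Character 2 the derived state is '0', and for the remaining characters it is '1'.
All ingroup taxa share the derived state '0' for Character 1; it defines the ingroup but does not resolve relationships within it.
Character 2: derived state '0' in Taxon 8 only — an autapomorphy, so it tells us nothing about relationships among taxa.
Only Taxon 6 and Taxon 7 show the derived state '1' for Character 3, supporting them as a clade.
Most parsimonious ingroup topology: ((Taxon 7,Taxon 6),Taxon 8).
Taxon 6 and Taxon 7 form a cherry on this tree, so they are sister taxa.

Taxon 7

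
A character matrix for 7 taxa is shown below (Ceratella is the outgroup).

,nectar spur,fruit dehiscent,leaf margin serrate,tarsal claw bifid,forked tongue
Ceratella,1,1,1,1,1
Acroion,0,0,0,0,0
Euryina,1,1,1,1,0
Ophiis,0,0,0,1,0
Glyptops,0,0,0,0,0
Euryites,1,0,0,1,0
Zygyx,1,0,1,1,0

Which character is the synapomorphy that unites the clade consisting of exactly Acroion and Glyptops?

The outgroup has state '1' for every character, so '0' is the derived state throughout.
nectar spur: derived state '0' in Acroion, Glyptops, and Ophiis only — synapomorphy for {Acroion, Glyptops, Ophiis}.
fruit dehiscent: derived state '0' in Acroion, Euryites, Glyptops, Ophiis, and Zygyx only — synapomorphy for {Acroion, Euryites, Glyptops, Ophiis, Zygyx}.
leaf margin serrate: derived state '0' in Acroion, Euryites, Glyptops, and Ophiis only — synapomorphy for {Acroion, Euryites, Glyptops, Ophiis}.
tarsal claw bifid (derived state '0') is shared by Acroion and Glyptops — a synapomorphy uniting that clade.
forked tongue (derived state '0') is shared by all ingroup taxa — unites the whole ingroup.
Most parsimonious ingroup topology: (((((Acroion,Glyptops),Ophiis),Euryites),Zygyx),Euryina).
The clade {Acroion, Glyptops} is supported by tarsal claw bifid: its derived state '0' occurs in exactly those taxa and in no other taxon (including the outgroup).

tarsal claw bifid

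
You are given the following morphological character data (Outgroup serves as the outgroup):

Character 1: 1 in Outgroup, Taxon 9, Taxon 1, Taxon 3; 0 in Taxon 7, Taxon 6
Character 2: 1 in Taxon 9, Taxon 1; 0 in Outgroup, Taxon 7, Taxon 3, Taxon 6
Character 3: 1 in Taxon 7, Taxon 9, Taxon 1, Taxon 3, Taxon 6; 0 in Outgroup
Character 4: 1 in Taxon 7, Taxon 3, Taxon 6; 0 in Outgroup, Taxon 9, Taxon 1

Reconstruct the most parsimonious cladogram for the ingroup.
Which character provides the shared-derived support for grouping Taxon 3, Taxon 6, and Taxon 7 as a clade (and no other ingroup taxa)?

Character 4

Character polarity is set by the outgroup: the derived state is whichever differs from the outgroup's state, so for Character 1 the derived state is '0', and for the remaining characters it is '1'.
Character 1: derived state '0' in Taxon 6 and Taxon 7 only — synapomorphy for {Taxon 6, Taxon 7}.
Character 2: derived state '1' in Taxon 1 and Taxon 9 only — synapomorphy for {Taxon 1, Taxon 9}.
All ingroup taxa share the derived state '1' for Character 3; it defines the ingroup but does not resolve relationships within it.
Character 4 (derived state '1') is shared by Taxon 3, Taxon 6, and Taxon 7 — a synapomorphy uniting that clade.
Most parsimonious ingroup topology: (((Taxon 7,Taxon 6),Taxon 3),(Taxon 9,Taxon 1)).
The clade {Taxon 3, Taxon 6, Taxon 7} is supported by Character 4: its derived state '1' occurs in exactly those taxa and in no other taxon (including the outgroup).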